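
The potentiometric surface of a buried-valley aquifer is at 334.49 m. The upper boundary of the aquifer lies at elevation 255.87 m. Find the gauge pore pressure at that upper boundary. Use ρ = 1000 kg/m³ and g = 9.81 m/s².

Pressure head at the aquifer top: ψ = h − z = 334.49 − 255.87 = 78.62 m.
P = ρgψ = 1000 × 9.81 × 78.62 = 771262 Pa ≈ 771 kPa.

P ≈ 771 kPa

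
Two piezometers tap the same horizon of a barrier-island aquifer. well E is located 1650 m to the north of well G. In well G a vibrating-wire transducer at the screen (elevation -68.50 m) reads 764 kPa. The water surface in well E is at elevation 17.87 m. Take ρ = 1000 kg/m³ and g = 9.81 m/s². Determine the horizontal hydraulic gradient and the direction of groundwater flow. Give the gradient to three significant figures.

i ≈ 0.00515; groundwater flows toward the south

Pressure head at well G: ψ = P/(ρg) = 764×1000 / (1000 × 9.81) = 77.88 m.
Total head at well G: h = z + ψ = -68.50 + 77.88 = 9.38 m.
Total head at well E: h = 17.87 m (water level in the piezometer is the total head).
Head difference: h(well G) − h(well E) = 9.38 − 17.87 = -8.49 m.
Hydraulic gradient: i = |Δh| / L = 8.49 / 1650 = 0.00515.
Flow is from higher to lower head: from well E toward well G, i.e. toward the south.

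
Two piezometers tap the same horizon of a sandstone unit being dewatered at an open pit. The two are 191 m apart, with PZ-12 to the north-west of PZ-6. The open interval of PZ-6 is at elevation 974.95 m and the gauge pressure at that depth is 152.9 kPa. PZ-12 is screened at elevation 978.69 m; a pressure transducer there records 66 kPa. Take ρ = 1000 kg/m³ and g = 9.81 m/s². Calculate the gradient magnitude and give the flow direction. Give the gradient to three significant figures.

i ≈ 0.0268; groundwater flows toward the north-west

Pressure head at PZ-6: ψ = P/(ρg) = 152.9×1000 / (1000 × 9.81) = 15.59 m.
Total head at PZ-6: h = z + ψ = 974.95 + 15.59 = 990.54 m.
Pressure head at PZ-12: ψ = P/(ρg) = 66×1000 / (1000 × 9.81) = 6.73 m.
Total head at PZ-12: h = z + ψ = 978.69 + 6.73 = 985.42 m.
Head difference: h(PZ-6) − h(PZ-12) = 990.54 − 985.42 = 5.12 m.
Hydraulic gradient: i = |Δh| / L = 5.12 / 191 = 0.0268.
Flow is from higher to lower head: from PZ-6 toward PZ-12, i.e. toward the north-west.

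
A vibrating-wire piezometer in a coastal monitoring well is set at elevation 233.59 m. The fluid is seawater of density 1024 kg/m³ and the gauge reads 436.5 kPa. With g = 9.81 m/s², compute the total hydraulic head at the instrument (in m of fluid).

h ≈ 277.04 m

ψ = P/(ρg) = 436.5×1000 / (1024 × 9.81) = 43.45 m.
h = z + ψ = 233.59 + 43.45 = 277.04 m.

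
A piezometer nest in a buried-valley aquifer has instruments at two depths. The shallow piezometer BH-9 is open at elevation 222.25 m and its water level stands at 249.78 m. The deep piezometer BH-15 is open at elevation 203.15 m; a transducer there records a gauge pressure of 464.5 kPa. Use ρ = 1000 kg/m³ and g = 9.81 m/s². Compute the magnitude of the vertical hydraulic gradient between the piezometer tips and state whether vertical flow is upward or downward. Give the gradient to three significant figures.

Total head at BH-9: h = 249.78 m (water level in the standpipe).
Pressure head at BH-15: ψ = P/(ρg) = 464.5×1000 / (1000 × 9.81) = 47.35 m.
Total head at BH-15: h = z + ψ = 203.15 + 47.35 = 250.50 m.
Δh = h(BH-9) − h(BH-15) = 249.78 − 250.50 = -0.72 m.
Vertical separation Δz = 222.25 − 203.15 = 19.10 m.
|i_v| = |Δh| / Δz = 0.72 / 19.10 = 0.0377.
Head is higher in the deep piezometer, so vertical flow is upward (discharge condition).

|i_v| ≈ 0.0377; vertical flow is upward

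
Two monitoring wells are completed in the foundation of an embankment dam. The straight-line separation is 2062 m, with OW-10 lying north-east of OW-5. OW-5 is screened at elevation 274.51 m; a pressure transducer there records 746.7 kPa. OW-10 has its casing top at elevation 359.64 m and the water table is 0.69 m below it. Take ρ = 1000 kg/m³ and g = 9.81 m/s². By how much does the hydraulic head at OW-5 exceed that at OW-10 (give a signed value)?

Pressure head at OW-5: ψ = P/(ρg) = 746.7×1000 / (1000 × 9.81) = 76.12 m.
Total head at OW-5: h = z + ψ = 274.51 + 76.12 = 350.63 m.
Total head at OW-10: h = 359.64 − 0.69 = 358.95 m.
Head difference: h(OW-5) − h(OW-10) = 350.63 − 358.95 = -8.32 m.

Δh ≈ -8.32 m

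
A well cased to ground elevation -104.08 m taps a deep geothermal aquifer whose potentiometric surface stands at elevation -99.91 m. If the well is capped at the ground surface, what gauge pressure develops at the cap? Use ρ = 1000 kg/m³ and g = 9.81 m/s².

P ≈ 40.9 kPa

Head above the cap: Δh = -99.91 − (-104.08) = 4.17 m.
P = ρgΔh = 1000 × 9.81 × 4.17 = 40908 Pa ≈ 40.9 kPa.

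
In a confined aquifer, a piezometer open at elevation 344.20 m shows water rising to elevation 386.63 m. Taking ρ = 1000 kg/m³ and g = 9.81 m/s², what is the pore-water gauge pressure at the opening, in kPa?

P ≈ 416 kPa

Pressure head ψ = h − z = 386.63 − 344.20 = 42.43 m.
P = ρgψ = 1000 × 9.81 × 42.43 = 416238 Pa ≈ 416 kPa.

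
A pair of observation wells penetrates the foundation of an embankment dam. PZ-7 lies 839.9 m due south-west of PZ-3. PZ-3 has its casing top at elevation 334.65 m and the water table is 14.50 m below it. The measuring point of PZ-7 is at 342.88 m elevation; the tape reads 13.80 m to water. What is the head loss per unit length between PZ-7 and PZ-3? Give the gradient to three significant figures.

i ≈ 0.0106 m/m

Total head at PZ-3: h = 334.65 − 14.50 = 320.15 m.
Total head at PZ-7: h = 342.88 − 13.80 = 329.08 m.
Head difference: h(PZ-3) − h(PZ-7) = 320.15 − 329.08 = -8.93 m.
Hydraulic gradient: i = |Δh| / L = 8.93 / 839.9 = 0.0106.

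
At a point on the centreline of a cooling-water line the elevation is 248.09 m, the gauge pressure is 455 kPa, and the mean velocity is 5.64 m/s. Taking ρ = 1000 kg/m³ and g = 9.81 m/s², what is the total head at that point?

h ≈ 296.09 m

Pressure head ψ = P/(ρg) = 455×1000 / (1000 × 9.81) = 46.38 m.
Velocity head = v²/(2g) = 5.64² / (2 × 9.81) = 1.621 m.
h = z + ψ + v²/(2g) = 248.09 + 46.38 + 1.621 = 296.09 m.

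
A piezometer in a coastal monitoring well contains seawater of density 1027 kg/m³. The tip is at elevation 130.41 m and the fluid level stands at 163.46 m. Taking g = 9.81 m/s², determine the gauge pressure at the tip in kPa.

Pressure head ψ = h − z = 163.46 − 130.41 = 33.05 m.
P = ρgψ = 1027 × 9.81 × 33.05 = 332974 Pa ≈ 333 kPa.

P ≈ 333 kPa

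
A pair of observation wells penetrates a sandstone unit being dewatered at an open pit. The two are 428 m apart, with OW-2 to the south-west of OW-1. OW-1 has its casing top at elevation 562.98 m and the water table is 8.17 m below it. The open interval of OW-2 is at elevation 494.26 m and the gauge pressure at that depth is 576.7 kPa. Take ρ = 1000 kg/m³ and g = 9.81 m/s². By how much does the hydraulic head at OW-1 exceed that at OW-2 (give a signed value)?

Total head at OW-1: h = 562.98 − 8.17 = 554.81 m.
Pressure head at OW-2: ψ = P/(ρg) = 576.7×1000 / (1000 × 9.81) = 58.79 m.
Total head at OW-2: h = z + ψ = 494.26 + 58.79 = 553.05 m.
Head difference: h(OW-1) − h(OW-2) = 554.81 − 553.05 = 1.76 m.

Δh ≈ 1.76 m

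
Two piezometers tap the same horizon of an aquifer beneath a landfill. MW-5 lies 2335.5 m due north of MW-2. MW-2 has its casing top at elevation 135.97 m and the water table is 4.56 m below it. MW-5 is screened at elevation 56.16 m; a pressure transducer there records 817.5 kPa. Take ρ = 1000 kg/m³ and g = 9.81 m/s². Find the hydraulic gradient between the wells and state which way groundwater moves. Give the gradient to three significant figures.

i ≈ 0.00346; groundwater flows toward the south

Total head at MW-2: h = 135.97 − 4.56 = 131.41 m.
Pressure head at MW-5: ψ = P/(ρg) = 817.5×1000 / (1000 × 9.81) = 83.33 m.
Total head at MW-5: h = z + ψ = 56.16 + 83.33 = 139.49 m.
Head difference: h(MW-2) − h(MW-5) = 131.41 − 139.49 = -8.08 m.
Hydraulic gradient: i = |Δh| / L = 8.08 / 2335.5 = 0.00346.
Flow is from higher to lower head: from MW-5 toward MW-2, i.e. toward the south.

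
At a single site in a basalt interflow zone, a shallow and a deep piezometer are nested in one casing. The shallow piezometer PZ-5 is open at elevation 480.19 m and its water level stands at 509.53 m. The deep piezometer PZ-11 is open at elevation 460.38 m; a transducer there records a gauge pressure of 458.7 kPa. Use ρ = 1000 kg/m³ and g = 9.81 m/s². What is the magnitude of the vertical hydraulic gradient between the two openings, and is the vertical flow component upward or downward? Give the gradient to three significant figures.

|i_v| ≈ 0.121; vertical flow is downward

Total head at PZ-5: h = 509.53 m (water level in the standpipe).
Pressure head at PZ-11: ψ = P/(ρg) = 458.7×1000 / (1000 × 9.81) = 46.76 m.
Total head at PZ-11: h = z + ψ = 460.38 + 46.76 = 507.14 m.
Δh = h(PZ-5) − h(PZ-11) = 509.53 − 507.14 = 2.39 m.
Vertical separation Δz = 480.19 − 460.38 = 19.81 m.
|i_v| = |Δh| / Δz = 2.39 / 19.81 = 0.121.
Head is higher in the shallow piezometer, so vertical flow is downward (recharge condition).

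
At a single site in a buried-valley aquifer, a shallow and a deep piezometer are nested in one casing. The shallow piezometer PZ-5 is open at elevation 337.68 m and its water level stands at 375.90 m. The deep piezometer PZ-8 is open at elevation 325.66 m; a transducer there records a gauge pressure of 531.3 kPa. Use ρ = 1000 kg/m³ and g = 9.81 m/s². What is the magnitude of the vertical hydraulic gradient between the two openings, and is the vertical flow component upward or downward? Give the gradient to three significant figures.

Total head at PZ-5: h = 375.90 m (water level in the standpipe).
Pressure head at PZ-8: ψ = P/(ρg) = 531.3×1000 / (1000 × 9.81) = 54.16 m.
Total head at PZ-8: h = z + ψ = 325.66 + 54.16 = 379.82 m.
Δh = h(PZ-5) − h(PZ-8) = 375.90 − 379.82 = -3.92 m.
Vertical separation Δz = 337.68 − 325.66 = 12.02 m.
|i_v| = |Δh| / Δz = 3.92 / 12.02 = 0.326.
Head is higher in the deep piezometer, so vertical flow is upward (discharge condition).

|i_v| ≈ 0.326; vertical flow is upward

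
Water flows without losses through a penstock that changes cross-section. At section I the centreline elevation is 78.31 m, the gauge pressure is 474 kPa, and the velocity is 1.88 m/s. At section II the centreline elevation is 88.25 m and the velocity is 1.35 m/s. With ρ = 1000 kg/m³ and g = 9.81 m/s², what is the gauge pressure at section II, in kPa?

P₂ ≈ 377 kPa

Pressure head at I: ψ₁ = P₁/(ρg) = 474×1000 / (1000 × 9.81) = 48.32 m.
Velocity heads: v₁²/2g = 1.88²/19.62 = 0.180 m; v₂²/2g = 1.35²/19.62 = 0.093 m.
Total head H = z₁ + ψ₁ + v₁²/2g = 78.31 + 48.32 + 0.180 = 126.81 m.
ψ₂ = H − z₂ − v₂²/2g = 126.81 − 88.25 − 0.093 = 38.47 m.
P₂ = ρgψ₂ = 1000 × 9.81 × 38.47 ≈ 377 kPa.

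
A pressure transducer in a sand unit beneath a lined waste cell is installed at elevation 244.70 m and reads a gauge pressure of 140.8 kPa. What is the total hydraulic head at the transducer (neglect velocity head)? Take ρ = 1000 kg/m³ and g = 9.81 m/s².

ψ = P/(ρg) = 140.8×1000 / (1000 × 9.81) = 14.35 m.
h = z + ψ = 244.70 + 14.35 = 259.05 m.

h ≈ 259.05 m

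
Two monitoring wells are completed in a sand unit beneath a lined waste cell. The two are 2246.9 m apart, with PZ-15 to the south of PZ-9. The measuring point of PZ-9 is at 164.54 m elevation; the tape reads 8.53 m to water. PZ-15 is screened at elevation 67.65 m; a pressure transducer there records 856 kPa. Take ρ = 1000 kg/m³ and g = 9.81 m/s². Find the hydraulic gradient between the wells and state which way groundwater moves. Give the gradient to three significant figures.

i ≈ 0.000490; groundwater flows toward the south

Total head at PZ-9: h = 164.54 − 8.53 = 156.01 m.
Pressure head at PZ-15: ψ = P/(ρg) = 856×1000 / (1000 × 9.81) = 87.26 m.
Total head at PZ-15: h = z + ψ = 67.65 + 87.26 = 154.91 m.
Head difference: h(PZ-9) − h(PZ-15) = 156.01 − 154.91 = 1.10 m.
Hydraulic gradient: i = |Δh| / L = 1.10 / 2246.9 = 0.000490.
Flow is from higher to lower head: from PZ-9 toward PZ-15, i.e. toward the south.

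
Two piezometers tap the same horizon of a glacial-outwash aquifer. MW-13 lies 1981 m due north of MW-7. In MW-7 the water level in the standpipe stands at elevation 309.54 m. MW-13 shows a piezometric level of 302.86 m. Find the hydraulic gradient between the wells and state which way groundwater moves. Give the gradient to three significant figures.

Total head at MW-7: h = 309.54 m (water level in the piezometer is the total head).
Total head at MW-13: h = 302.86 m (water level in the piezometer is the total head).
Head difference: h(MW-7) − h(MW-13) = 309.54 − 302.86 = 6.68 m.
Hydraulic gradient: i = |Δh| / L = 6.68 / 1981 = 0.00337.
Flow is from higher to lower head: from MW-7 toward MW-13, i.e. toward the north.

i ≈ 0.00337; groundwater flows toward the north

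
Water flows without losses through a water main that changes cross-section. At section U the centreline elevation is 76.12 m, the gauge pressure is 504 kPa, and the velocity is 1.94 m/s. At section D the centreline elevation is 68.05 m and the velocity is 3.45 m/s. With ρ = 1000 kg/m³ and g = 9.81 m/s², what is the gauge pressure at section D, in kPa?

Pressure head at U: ψ₁ = P₁/(ρg) = 504×1000 / (1000 × 9.81) = 51.38 m.
Velocity heads: v₁²/2g = 1.94²/19.62 = 0.192 m; v₂²/2g = 3.45²/19.62 = 0.607 m.
Total head H = z₁ + ψ₁ + v₁²/2g = 76.12 + 51.38 + 0.192 = 127.69 m.
ψ₂ = H − z₂ − v₂²/2g = 127.69 − 68.05 − 0.607 = 59.03 m.
P₂ = ρgψ₂ = 1000 × 9.81 × 59.03 ≈ 579 kPa.

P₂ ≈ 579 kPa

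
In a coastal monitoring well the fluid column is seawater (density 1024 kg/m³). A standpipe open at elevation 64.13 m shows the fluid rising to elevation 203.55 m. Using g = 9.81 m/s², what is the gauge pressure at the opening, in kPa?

Pressure head ψ = h − z = 203.55 − 64.13 = 139.42 m.
P = ρgψ = 1024 × 9.81 × 139.42 = 1400535 Pa ≈ 1400 kPa.

P ≈ 1400 kPa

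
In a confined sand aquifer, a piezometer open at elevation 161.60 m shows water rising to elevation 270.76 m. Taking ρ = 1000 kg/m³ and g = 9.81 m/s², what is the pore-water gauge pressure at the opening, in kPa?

P ≈ 1070 kPa

Pressure head ψ = h − z = 270.76 − 161.60 = 109.16 m.
P = ρgψ = 1000 × 9.81 × 109.16 = 1070860 Pa ≈ 1070 kPa.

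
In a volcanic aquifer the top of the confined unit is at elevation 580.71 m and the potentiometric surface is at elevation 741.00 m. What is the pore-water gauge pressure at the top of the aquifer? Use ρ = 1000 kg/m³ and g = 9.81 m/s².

Pressure head at the aquifer top: ψ = h − z = 741.00 − 580.71 = 160.29 m.
P = ρgψ = 1000 × 9.81 × 160.29 = 1572445 Pa ≈ 1570 kPa.

P ≈ 1570 kPa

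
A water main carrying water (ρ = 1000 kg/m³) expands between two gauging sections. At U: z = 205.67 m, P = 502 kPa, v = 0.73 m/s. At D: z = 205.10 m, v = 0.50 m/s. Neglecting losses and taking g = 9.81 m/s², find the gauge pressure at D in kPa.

P₂ ≈ 508 kPa

Pressure head at U: ψ₁ = P₁/(ρg) = 502×1000 / (1000 × 9.81) = 51.17 m.
Velocity heads: v₁²/2g = 0.73²/19.62 = 0.027 m; v₂²/2g = 0.50²/19.62 = 0.013 m.
Total head H = z₁ + ψ₁ + v₁²/2g = 205.67 + 51.17 + 0.027 = 256.87 m.
ψ₂ = H − z₂ − v₂²/2g = 256.87 − 205.10 − 0.013 = 51.76 m.
P₂ = ρgψ₂ = 1000 × 9.81 × 51.76 ≈ 508 kPa.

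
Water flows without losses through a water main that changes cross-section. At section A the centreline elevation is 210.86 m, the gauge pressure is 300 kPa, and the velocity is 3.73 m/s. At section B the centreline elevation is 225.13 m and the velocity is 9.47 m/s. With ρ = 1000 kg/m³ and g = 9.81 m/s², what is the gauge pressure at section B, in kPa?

P₂ ≈ 122 kPa

Pressure head at A: ψ₁ = P₁/(ρg) = 300×1000 / (1000 × 9.81) = 30.58 m.
Velocity heads: v₁²/2g = 3.73²/19.62 = 0.709 m; v₂²/2g = 9.47²/19.62 = 4.571 m.
Total head H = z₁ + ψ₁ + v₁²/2g = 210.86 + 30.58 + 0.709 = 242.15 m.
ψ₂ = H − z₂ − v₂²/2g = 242.15 − 225.13 − 4.571 = 12.45 m.
P₂ = ρgψ₂ = 1000 × 9.81 × 12.45 ≈ 122 kPa.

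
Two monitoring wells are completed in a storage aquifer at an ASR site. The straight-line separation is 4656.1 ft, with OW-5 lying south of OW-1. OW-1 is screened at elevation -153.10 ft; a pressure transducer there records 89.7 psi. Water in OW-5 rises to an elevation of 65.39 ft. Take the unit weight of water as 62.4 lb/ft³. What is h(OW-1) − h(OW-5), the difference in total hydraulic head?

Δh ≈ -11.49 ft

Pressure head at OW-1: ψ = 144·P/γ = 144 × 89.7 / 62.4 = 207.00 ft.
Total head at OW-1: h = z + ψ = -153.10 + 207.00 = 53.90 ft.
Total head at OW-5: h = 65.39 ft (water level in the piezometer is the total head).
Head difference: h(OW-1) − h(OW-5) = 53.90 − 65.39 = -11.49 ft.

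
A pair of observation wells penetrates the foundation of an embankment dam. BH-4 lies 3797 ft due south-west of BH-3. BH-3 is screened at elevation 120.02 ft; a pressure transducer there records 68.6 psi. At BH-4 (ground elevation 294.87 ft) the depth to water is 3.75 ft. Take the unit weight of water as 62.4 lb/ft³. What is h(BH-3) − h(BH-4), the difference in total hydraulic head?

Pressure head at BH-3: ψ = 144·P/γ = 144 × 68.6 / 62.4 = 158.31 ft.
Total head at BH-3: h = z + ψ = 120.02 + 158.31 = 278.33 ft.
Total head at BH-4: h = 294.87 − 3.75 = 291.12 ft.
Head difference: h(BH-3) − h(BH-4) = 278.33 − 291.12 = -12.79 ft.

Δh ≈ -12.79 ft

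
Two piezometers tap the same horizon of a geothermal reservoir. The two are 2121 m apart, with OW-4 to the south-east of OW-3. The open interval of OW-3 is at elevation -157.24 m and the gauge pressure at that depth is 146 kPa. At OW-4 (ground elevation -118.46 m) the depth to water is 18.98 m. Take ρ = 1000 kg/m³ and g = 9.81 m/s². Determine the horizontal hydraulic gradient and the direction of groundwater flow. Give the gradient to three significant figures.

i ≈ 0.00232; groundwater flows toward the north-west

Pressure head at OW-3: ψ = P/(ρg) = 146×1000 / (1000 × 9.81) = 14.88 m.
Total head at OW-3: h = z + ψ = -157.24 + 14.88 = -142.36 m.
Total head at OW-4: h = -118.46 − 18.98 = -137.44 m.
Head difference: h(OW-3) − h(OW-4) = -142.36 − (-137.44) = -4.92 m.
Hydraulic gradient: i = |Δh| / L = 4.92 / 2121 = 0.00232.
Flow is from higher to lower head: from OW-4 toward OW-3, i.e. toward the north-west.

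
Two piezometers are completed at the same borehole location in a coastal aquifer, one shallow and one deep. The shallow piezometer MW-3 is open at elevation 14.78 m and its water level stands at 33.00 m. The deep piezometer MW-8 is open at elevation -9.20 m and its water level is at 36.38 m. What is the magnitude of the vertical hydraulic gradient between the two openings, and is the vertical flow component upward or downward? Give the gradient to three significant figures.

Total head at MW-3: h = 33.00 m (water level in the standpipe).
Total head at MW-8: h = 36.38 m.
Δh = h(MW-3) − h(MW-8) = 33.00 − 36.38 = -3.38 m.
Vertical separation Δz = 14.78 − (-9.20) = 23.98 m.
|i_v| = |Δh| / Δz = 3.38 / 23.98 = 0.141.
Head is higher in the deep piezometer, so vertical flow is upward (discharge condition).

|i_v| ≈ 0.141; vertical flow is upward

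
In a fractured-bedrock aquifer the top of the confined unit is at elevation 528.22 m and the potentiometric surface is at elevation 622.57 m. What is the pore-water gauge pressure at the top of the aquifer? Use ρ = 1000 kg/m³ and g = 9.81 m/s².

Pressure head at the aquifer top: ψ = h − z = 622.57 − 528.22 = 94.35 m.
P = ρgψ = 1000 × 9.81 × 94.35 = 925574 Pa ≈ 926 kPa.

P ≈ 926 kPa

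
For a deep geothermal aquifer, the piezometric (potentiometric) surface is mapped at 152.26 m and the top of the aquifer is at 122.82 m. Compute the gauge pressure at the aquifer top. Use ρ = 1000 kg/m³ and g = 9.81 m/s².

P ≈ 289 kPa

Pressure head at the aquifer top: ψ = h − z = 152.26 − 122.82 = 29.44 m.
P = ρgψ = 1000 × 9.81 × 29.44 = 288806 Pa ≈ 289 kPa.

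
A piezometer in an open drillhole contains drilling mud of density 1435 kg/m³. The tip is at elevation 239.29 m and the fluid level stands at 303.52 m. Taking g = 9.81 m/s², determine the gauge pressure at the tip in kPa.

P ≈ 904 kPa

Pressure head ψ = h − z = 303.52 − 239.29 = 64.23 m.
P = ρgψ = 1435 × 9.81 × 64.23 = 904188 Pa ≈ 904 kPa.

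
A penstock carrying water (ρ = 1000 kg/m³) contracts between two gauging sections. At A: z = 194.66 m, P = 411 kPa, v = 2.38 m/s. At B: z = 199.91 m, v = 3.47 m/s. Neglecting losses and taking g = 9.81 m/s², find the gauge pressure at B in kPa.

Pressure head at A: ψ₁ = P₁/(ρg) = 411×1000 / (1000 × 9.81) = 41.90 m.
Velocity heads: v₁²/2g = 2.38²/19.62 = 0.289 m; v₂²/2g = 3.47²/19.62 = 0.614 m.
Total head H = z₁ + ψ₁ + v₁²/2g = 194.66 + 41.90 + 0.289 = 236.85 m.
ψ₂ = H − z₂ − v₂²/2g = 236.85 − 199.91 − 0.614 = 36.33 m.
P₂ = ρgψ₂ = 1000 × 9.81 × 36.33 ≈ 356 kPa.

P₂ ≈ 356 kPa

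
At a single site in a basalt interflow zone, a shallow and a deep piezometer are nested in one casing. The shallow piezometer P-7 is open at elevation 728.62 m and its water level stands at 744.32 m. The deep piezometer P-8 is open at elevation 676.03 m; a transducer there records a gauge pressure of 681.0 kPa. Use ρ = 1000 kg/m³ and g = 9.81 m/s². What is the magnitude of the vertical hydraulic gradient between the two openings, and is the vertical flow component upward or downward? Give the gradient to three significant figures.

|i_v| ≈ 0.0215; vertical flow is upward

Total head at P-7: h = 744.32 m (water level in the standpipe).
Pressure head at P-8: ψ = P/(ρg) = 681.0×1000 / (1000 × 9.81) = 69.42 m.
Total head at P-8: h = z + ψ = 676.03 + 69.42 = 745.45 m.
Δh = h(P-7) − h(P-8) = 744.32 − 745.45 = -1.13 m.
Vertical separation Δz = 728.62 − 676.03 = 52.59 m.
|i_v| = |Δh| / Δz = 1.13 / 52.59 = 0.0215.
Head is higher in the deep piezometer, so vertical flow is upward (discharge condition).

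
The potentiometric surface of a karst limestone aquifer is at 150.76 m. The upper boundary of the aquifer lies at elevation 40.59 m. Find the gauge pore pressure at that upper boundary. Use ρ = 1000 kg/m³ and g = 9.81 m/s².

P ≈ 1080 kPa

Pressure head at the aquifer top: ψ = h − z = 150.76 − 40.59 = 110.17 m.
P = ρgψ = 1000 × 9.81 × 110.17 = 1080768 Pa ≈ 1080 kPa.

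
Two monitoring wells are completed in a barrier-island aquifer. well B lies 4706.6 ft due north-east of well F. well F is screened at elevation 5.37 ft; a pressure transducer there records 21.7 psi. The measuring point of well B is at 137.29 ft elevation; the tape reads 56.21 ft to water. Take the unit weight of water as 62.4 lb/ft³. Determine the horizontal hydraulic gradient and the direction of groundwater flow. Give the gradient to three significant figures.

Pressure head at well F: ψ = 144·P/γ = 144 × 21.7 / 62.4 = 50.08 ft.
Total head at well F: h = z + ψ = 5.37 + 50.08 = 55.45 ft.
Total head at well B: h = 137.29 − 56.21 = 81.08 ft.
Head difference: h(well F) − h(well B) = 55.45 − 81.08 = -25.63 ft.
Hydraulic gradient: i = |Δh| / L = 25.63 / 4706.6 = 0.00545.
Flow is from higher to lower head: from well B toward well F, i.e. toward the south-west.

i ≈ 0.00545; groundwater flows toward the south-west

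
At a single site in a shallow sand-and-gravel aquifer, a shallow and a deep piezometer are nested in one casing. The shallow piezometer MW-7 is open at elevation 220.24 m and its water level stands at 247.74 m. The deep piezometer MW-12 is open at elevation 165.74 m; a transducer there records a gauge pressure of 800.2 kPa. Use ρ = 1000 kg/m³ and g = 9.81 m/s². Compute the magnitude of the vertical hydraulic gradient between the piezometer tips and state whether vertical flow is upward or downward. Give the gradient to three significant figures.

|i_v| ≈ 0.00789; vertical flow is downward

Total head at MW-7: h = 247.74 m (water level in the standpipe).
Pressure head at MW-12: ψ = P/(ρg) = 800.2×1000 / (1000 × 9.81) = 81.57 m.
Total head at MW-12: h = z + ψ = 165.74 + 81.57 = 247.31 m.
Δh = h(MW-7) − h(MW-12) = 247.74 − 247.31 = 0.43 m.
Vertical separation Δz = 220.24 − 165.74 = 54.50 m.
|i_v| = |Δh| / Δz = 0.43 / 54.50 = 0.00789.
Head is higher in the shallow piezometer, so vertical flow is downward (recharge condition).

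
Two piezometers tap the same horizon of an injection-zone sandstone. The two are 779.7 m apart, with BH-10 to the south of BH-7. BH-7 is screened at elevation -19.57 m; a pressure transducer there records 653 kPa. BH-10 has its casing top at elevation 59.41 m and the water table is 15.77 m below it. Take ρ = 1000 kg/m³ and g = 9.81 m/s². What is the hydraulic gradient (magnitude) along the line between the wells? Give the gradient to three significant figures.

i ≈ 0.00430

Pressure head at BH-7: ψ = P/(ρg) = 653×1000 / (1000 × 9.81) = 66.56 m.
Total head at BH-7: h = z + ψ = -19.57 + 66.56 = 46.99 m.
Total head at BH-10: h = 59.41 − 15.77 = 43.64 m.
Head difference: h(BH-7) − h(BH-10) = 46.99 − 43.64 = 3.35 m.
Hydraulic gradient: i = |Δh| / L = 3.35 / 779.7 = 0.00430.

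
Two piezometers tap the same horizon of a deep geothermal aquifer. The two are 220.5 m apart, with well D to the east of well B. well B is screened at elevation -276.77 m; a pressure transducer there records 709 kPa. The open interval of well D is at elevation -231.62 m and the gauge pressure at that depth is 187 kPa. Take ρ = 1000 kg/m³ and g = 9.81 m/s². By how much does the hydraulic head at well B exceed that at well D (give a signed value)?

Δh ≈ 8.06 m

Pressure head at well B: ψ = P/(ρg) = 709×1000 / (1000 × 9.81) = 72.27 m.
Total head at well B: h = z + ψ = -276.77 + 72.27 = -204.50 m.
Pressure head at well D: ψ = P/(ρg) = 187×1000 / (1000 × 9.81) = 19.06 m.
Total head at well D: h = z + ψ = -231.62 + 19.06 = -212.56 m.
Head difference: h(well B) − h(well D) = -204.50 − (-212.56) = 8.06 m.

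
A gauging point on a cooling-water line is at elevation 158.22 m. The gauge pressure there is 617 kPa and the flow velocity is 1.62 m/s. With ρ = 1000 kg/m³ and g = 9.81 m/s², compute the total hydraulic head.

h ≈ 221.25 m

Pressure head ψ = P/(ρg) = 617×1000 / (1000 × 9.81) = 62.90 m.
Velocity head = v²/(2g) = 1.62² / (2 × 9.81) = 0.134 m.
h = z + ψ + v²/(2g) = 158.22 + 62.90 + 0.134 = 221.25 m.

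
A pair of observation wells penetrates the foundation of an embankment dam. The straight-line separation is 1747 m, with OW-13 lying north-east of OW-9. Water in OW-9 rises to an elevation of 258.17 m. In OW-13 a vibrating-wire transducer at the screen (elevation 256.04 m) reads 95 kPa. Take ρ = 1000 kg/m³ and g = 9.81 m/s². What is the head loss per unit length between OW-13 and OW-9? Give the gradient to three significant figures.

Total head at OW-9: h = 258.17 m (water level in the piezometer is the total head).
Pressure head at OW-13: ψ = P/(ρg) = 95×1000 / (1000 × 9.81) = 9.68 m.
Total head at OW-13: h = z + ψ = 256.04 + 9.68 = 265.72 m.
Head difference: h(OW-9) − h(OW-13) = 258.17 − 265.72 = -7.55 m.
Hydraulic gradient: i = |Δh| / L = 7.55 / 1747 = 0.00432.

i ≈ 0.00432 m/m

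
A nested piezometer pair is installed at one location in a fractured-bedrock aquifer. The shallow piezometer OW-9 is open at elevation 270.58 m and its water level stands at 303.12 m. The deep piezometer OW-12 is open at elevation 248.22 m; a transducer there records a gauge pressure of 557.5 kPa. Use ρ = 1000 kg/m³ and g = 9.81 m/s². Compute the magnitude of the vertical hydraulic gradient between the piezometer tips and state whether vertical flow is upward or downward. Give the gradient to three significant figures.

Total head at OW-9: h = 303.12 m (water level in the standpipe).
Pressure head at OW-12: ψ = P/(ρg) = 557.5×1000 / (1000 × 9.81) = 56.83 m.
Total head at OW-12: h = z + ψ = 248.22 + 56.83 = 305.05 m.
Δh = h(OW-9) − h(OW-12) = 303.12 − 305.05 = -1.93 m.
Vertical separation Δz = 270.58 − 248.22 = 22.36 m.
|i_v| = |Δh| / Δz = 1.93 / 22.36 = 0.0863.
Head is higher in the deep piezometer, so vertical flow is upward (discharge condition).

|i_v| ≈ 0.0863; vertical flow is upward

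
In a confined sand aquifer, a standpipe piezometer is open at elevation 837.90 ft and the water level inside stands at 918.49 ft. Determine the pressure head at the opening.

ψ ≈ 80.59 ft

Total head h = 918.49 ft (the water-surface elevation in the piezometer).
Pressure head ψ = h − z = 918.49 − 837.90 = 80.59 ft.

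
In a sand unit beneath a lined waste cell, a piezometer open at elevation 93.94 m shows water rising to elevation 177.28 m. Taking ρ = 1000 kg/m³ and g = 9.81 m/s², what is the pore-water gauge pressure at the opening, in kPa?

P ≈ 818 kPa

Pressure head ψ = h − z = 177.28 − 93.94 = 83.34 m.
P = ρgψ = 1000 × 9.81 × 83.34 = 817565 Pa ≈ 818 kPa.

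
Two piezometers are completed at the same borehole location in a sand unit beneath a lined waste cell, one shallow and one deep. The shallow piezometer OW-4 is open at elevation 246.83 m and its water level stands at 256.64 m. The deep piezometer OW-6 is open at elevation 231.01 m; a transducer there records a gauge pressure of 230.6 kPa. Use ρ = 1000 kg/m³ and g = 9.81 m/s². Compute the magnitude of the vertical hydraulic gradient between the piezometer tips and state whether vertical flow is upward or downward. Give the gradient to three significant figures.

Total head at OW-4: h = 256.64 m (water level in the standpipe).
Pressure head at OW-6: ψ = P/(ρg) = 230.6×1000 / (1000 × 9.81) = 23.51 m.
Total head at OW-6: h = z + ψ = 231.01 + 23.51 = 254.52 m.
Δh = h(OW-4) − h(OW-6) = 256.64 − 254.52 = 2.12 m.
Vertical separation Δz = 246.83 − 231.01 = 15.82 m.
|i_v| = |Δh| / Δz = 2.12 / 15.82 = 0.134.
Head is higher in the shallow piezometer, so vertical flow is downward (recharge condition).

|i_v| ≈ 0.134; vertical flow is downward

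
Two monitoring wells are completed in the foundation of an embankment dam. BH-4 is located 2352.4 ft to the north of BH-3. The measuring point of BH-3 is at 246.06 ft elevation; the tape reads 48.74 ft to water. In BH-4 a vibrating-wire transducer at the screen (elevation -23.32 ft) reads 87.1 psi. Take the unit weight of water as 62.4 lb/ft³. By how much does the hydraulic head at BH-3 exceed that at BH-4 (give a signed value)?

Total head at BH-3: h = 246.06 − 48.74 = 197.32 ft.
Pressure head at BH-4: ψ = 144·P/γ = 144 × 87.1 / 62.4 = 201.00 ft.
Total head at BH-4: h = z + ψ = -23.32 + 201.00 = 177.68 ft.
Head difference: h(BH-3) − h(BH-4) = 197.32 − 177.68 = 19.64 ft.

Δh ≈ 19.64 ft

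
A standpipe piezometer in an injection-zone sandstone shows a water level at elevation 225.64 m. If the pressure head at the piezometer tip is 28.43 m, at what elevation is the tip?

z = h − ψ = 225.64 − 28.43 = 197.21 m.

z ≈ 197.21 m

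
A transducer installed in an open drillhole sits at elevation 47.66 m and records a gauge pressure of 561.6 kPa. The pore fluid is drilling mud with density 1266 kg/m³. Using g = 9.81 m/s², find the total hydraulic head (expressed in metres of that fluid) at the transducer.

h ≈ 92.88 m

ψ = P/(ρg) = 561.6×1000 / (1266 × 9.81) = 45.22 m.
h = z + ψ = 47.66 + 45.22 = 92.88 m.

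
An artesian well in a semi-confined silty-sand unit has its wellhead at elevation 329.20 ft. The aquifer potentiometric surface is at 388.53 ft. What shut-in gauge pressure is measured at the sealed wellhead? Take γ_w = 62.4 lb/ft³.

P ≈ 25.7 psi

Head above the cap: Δh = 388.53 − 329.20 = 59.33 ft.
P = γΔh/144 = 62.4 × 59.33 / 144 = 25.7 psi.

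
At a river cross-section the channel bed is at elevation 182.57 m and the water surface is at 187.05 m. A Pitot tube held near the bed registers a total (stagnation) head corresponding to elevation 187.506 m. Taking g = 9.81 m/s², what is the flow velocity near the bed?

Near the bed, under hydrostatic conditions, the piezometric head (z + ψ) equals the free-surface elevation, 187.05 m.
Velocity head = total − piezometric = 187.506 − 187.05 = 0.456 m.
v = √(2g·h_v) = √(2 × 9.81 × 0.456) = 2.99 m/s.

v ≈ 2.99 m/s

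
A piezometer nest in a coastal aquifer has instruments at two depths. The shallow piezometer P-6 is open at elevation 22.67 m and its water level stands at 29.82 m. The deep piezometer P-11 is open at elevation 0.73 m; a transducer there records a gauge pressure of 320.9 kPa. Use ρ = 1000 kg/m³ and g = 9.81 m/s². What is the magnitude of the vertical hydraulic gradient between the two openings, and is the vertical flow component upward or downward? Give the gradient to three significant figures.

|i_v| ≈ 0.165; vertical flow is upward

Total head at P-6: h = 29.82 m (water level in the standpipe).
Pressure head at P-11: ψ = P/(ρg) = 320.9×1000 / (1000 × 9.81) = 32.71 m.
Total head at P-11: h = z + ψ = 0.73 + 32.71 = 33.44 m.
Δh = h(P-6) − h(P-11) = 29.82 − 33.44 = -3.62 m.
Vertical separation Δz = 22.67 − 0.73 = 21.94 m.
|i_v| = |Δh| / Δz = 3.62 / 21.94 = 0.165.
Head is higher in the deep piezometer, so vertical flow is upward (discharge condition).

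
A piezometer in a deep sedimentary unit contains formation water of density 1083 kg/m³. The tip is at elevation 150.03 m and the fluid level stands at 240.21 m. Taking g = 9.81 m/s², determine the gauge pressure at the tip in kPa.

Pressure head ψ = h − z = 240.21 − 150.03 = 90.18 m.
P = ρgψ = 1083 × 9.81 × 90.18 = 958093 Pa ≈ 958 kPa.

P ≈ 958 kPa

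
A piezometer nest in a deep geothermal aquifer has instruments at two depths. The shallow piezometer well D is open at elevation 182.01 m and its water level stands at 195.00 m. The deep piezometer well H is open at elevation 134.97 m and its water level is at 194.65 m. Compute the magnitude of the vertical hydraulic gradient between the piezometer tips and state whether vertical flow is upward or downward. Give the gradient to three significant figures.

Total head at well D: h = 195.00 m (water level in the standpipe).
Total head at well H: h = 194.65 m.
Δh = h(well D) − h(well H) = 195.00 − 194.65 = 0.35 m.
Vertical separation Δz = 182.01 − 134.97 = 47.04 m.
|i_v| = |Δh| / Δz = 0.35 / 47.04 = 0.00744.
Head is higher in the shallow piezometer, so vertical flow is downward (recharge condition).

|i_v| ≈ 0.00744; vertical flow is downward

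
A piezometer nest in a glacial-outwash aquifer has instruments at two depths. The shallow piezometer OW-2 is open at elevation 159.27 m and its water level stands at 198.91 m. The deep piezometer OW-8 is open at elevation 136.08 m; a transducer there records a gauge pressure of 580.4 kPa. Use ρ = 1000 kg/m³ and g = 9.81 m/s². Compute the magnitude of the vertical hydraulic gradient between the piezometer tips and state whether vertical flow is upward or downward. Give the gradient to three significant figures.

Total head at OW-2: h = 198.91 m (water level in the standpipe).
Pressure head at OW-8: ψ = P/(ρg) = 580.4×1000 / (1000 × 9.81) = 59.16 m.
Total head at OW-8: h = z + ψ = 136.08 + 59.16 = 195.24 m.
Δh = h(OW-2) − h(OW-8) = 198.91 − 195.24 = 3.67 m.
Vertical separation Δz = 159.27 − 136.08 = 23.19 m.
|i_v| = |Δh| / Δz = 3.67 / 23.19 = 0.158.
Head is higher in the shallow piezometer, so vertical flow is downward (recharge condition).

|i_v| ≈ 0.158; vertical flow is downward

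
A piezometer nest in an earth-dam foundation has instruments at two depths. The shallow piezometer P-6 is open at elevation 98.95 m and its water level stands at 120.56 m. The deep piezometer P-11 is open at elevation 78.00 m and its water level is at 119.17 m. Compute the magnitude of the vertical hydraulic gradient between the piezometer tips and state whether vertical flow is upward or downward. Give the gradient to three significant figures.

Total head at P-6: h = 120.56 m (water level in the standpipe).
Total head at P-11: h = 119.17 m.
Δh = h(P-6) − h(P-11) = 120.56 − 119.17 = 1.39 m.
Vertical separation Δz = 98.95 − 78.00 = 20.95 m.
|i_v| = |Δh| / Δz = 1.39 / 20.95 = 0.0663.
Head is higher in the shallow piezometer, so vertical flow is downward (recharge condition).

|i_v| ≈ 0.0663; vertical flow is downward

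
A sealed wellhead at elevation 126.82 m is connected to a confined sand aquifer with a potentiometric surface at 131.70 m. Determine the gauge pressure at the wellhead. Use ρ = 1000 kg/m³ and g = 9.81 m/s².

P ≈ 47.9 kPa

Head above the cap: Δh = 131.70 − 126.82 = 4.88 m.
P = ρgΔh = 1000 × 9.81 × 4.88 = 47873 Pa ≈ 47.9 kPa.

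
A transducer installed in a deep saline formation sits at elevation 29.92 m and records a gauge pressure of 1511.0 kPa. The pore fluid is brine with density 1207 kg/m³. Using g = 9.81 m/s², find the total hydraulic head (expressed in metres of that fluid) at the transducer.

h ≈ 157.53 m

ψ = P/(ρg) = 1511.0×1000 / (1207 × 9.81) = 127.61 m.
h = z + ψ = 29.92 + 127.61 = 157.53 m.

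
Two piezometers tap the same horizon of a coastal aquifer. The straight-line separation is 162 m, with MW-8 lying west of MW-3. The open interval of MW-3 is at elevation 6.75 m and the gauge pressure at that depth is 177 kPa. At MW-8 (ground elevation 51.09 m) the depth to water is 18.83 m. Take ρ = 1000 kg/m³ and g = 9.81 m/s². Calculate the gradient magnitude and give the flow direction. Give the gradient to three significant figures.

i ≈ 0.0461; groundwater flows toward the east

Pressure head at MW-3: ψ = P/(ρg) = 177×1000 / (1000 × 9.81) = 18.04 m.
Total head at MW-3: h = z + ψ = 6.75 + 18.04 = 24.79 m.
Total head at MW-8: h = 51.09 − 18.83 = 32.26 m.
Head difference: h(MW-3) − h(MW-8) = 24.79 − 32.26 = -7.47 m.
Hydraulic gradient: i = |Δh| / L = 7.47 / 162 = 0.0461.
Flow is from higher to lower head: from MW-8 toward MW-3, i.e. toward the east.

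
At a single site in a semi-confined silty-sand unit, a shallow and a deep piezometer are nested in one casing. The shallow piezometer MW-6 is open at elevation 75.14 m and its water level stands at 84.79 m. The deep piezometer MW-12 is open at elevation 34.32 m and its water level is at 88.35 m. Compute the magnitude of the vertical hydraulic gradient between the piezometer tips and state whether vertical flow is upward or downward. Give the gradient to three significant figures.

|i_v| ≈ 0.0872; vertical flow is upward

Total head at MW-6: h = 84.79 m (water level in the standpipe).
Total head at MW-12: h = 88.35 m.
Δh = h(MW-6) − h(MW-12) = 84.79 − 88.35 = -3.56 m.
Vertical separation Δz = 75.14 − 34.32 = 40.82 m.
|i_v| = |Δh| / Δz = 3.56 / 40.82 = 0.0872.
Head is higher in the deep piezometer, so vertical flow is upward (discharge condition).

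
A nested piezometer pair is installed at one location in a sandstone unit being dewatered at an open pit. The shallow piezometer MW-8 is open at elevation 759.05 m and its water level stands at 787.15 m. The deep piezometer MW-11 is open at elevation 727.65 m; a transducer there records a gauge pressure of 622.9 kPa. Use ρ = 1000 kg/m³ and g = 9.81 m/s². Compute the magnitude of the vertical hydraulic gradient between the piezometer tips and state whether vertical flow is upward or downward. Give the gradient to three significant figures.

Total head at MW-8: h = 787.15 m (water level in the standpipe).
Pressure head at MW-11: ψ = P/(ρg) = 622.9×1000 / (1000 × 9.81) = 63.50 m.
Total head at MW-11: h = z + ψ = 727.65 + 63.50 = 791.15 m.
Δh = h(MW-8) − h(MW-11) = 787.15 − 791.15 = -4.00 m.
Vertical separation Δz = 759.05 − 727.65 = 31.40 m.
|i_v| = |Δh| / Δz = 4.00 / 31.40 = 0.127.
Head is higher in the deep piezometer, so vertical flow is upward (discharge condition).

|i_v| ≈ 0.127; vertical flow is upward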